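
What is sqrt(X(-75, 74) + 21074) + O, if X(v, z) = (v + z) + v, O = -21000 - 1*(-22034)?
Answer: 1034 + sqrt(20998) ≈ 1178.9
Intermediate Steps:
O = 1034 (O = -21000 + 22034 = 1034)
X(v, z) = z + 2*v
sqrt(X(-75, 74) + 21074) + O = sqrt((74 + 2*(-75)) + 21074) + 1034 = sqrt((74 - 150) + 21074) + 1034 = sqrt(-76 + 21074) + 1034 = sqrt(20998) + 1034 = 1034 + sqrt(20998)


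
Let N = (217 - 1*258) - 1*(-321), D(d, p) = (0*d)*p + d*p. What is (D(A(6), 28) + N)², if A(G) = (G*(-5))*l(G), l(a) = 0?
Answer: 78400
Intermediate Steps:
A(G) = 0 (A(G) = (G*(-5))*0 = -5*G*0 = 0)
D(d, p) = d*p (D(d, p) = 0*p + d*p = 0 + d*p = d*p)
N = 280 (N = (217 - 258) + 321 = -41 + 321 = 280)
(D(A(6), 28) + N)² = (0*28 + 280)² = (0 + 280)² = 280² = 78400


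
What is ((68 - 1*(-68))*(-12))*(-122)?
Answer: 199104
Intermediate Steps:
((68 - 1*(-68))*(-12))*(-122) = ((68 + 68)*(-12))*(-122) = (136*(-12))*(-122) = -1632*(-122) = 199104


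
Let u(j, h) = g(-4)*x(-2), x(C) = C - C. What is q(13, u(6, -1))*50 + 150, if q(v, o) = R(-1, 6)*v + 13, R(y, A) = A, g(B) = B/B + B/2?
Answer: 4700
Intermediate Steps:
x(C) = 0
g(B) = 1 + B/2 (g(B) = 1 + B*(½) = 1 + B/2)
u(j, h) = 0 (u(j, h) = (1 + (½)*(-4))*0 = (1 - 2)*0 = -1*0 = 0)
q(v, o) = 13 + 6*v (q(v, o) = 6*v + 13 = 13 + 6*v)
q(13, u(6, -1))*50 + 150 = (13 + 6*13)*50 + 150 = (13 + 78)*50 + 150 = 91*50 + 150 = 4550 + 150 = 4700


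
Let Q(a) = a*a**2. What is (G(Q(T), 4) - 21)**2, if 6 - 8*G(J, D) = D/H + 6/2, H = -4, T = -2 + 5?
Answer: 1681/4 ≈ 420.25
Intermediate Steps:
T = 3
Q(a) = a**3
G(J, D) = 3/8 + D/32 (G(J, D) = 3/4 - (D/(-4) + 6/2)/8 = 3/4 - (D*(-1/4) + 6*(1/2))/8 = 3/4 - (-D/4 + 3)/8 = 3/4 - (3 - D/4)/8 = 3/4 + (-3/8 + D/32) = 3/8 + D/32)
(G(Q(T), 4) - 21)**2 = ((3/8 + (1/32)*4) - 21)**2 = ((3/8 + 1/8) - 21)**2 = (1/2 - 21)**2 = (-41/2)**2 = 1681/4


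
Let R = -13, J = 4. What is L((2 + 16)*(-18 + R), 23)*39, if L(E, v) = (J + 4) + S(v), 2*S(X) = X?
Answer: 1521/2 ≈ 760.50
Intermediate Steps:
S(X) = X/2
L(E, v) = 8 + v/2 (L(E, v) = (4 + 4) + v/2 = 8 + v/2)
L((2 + 16)*(-18 + R), 23)*39 = (8 + (1/2)*23)*39 = (8 + 23/2)*39 = (39/2)*39 = 1521/2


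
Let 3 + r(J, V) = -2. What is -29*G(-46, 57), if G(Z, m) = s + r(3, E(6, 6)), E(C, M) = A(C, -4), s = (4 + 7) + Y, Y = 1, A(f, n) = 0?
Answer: -203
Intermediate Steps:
s = 12 (s = (4 + 7) + 1 = 11 + 1 = 12)
E(C, M) = 0
r(J, V) = -5 (r(J, V) = -3 - 2 = -5)
G(Z, m) = 7 (G(Z, m) = 12 - 5 = 7)
-29*G(-46, 57) = -29*7 = -203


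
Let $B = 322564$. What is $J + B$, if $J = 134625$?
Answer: $457189$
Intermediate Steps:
$J + B = 134625 + 322564 = 457189$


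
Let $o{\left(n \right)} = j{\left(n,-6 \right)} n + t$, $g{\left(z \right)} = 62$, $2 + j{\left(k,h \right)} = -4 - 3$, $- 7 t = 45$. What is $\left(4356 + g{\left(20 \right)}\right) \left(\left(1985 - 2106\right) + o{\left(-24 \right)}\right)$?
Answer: $\frac{2739160}{7} \approx 3.9131 \cdot 10^{5}$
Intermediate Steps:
$t = - \frac{45}{7}$ ($t = \left(- \frac{1}{7}\right) 45 = - \frac{45}{7} \approx -6.4286$)
$j{\left(k,h \right)} = -9$ ($j{\left(k,h \right)} = -2 - 7 = -9$)
$o{\left(n \right)} = - \frac{45}{7} - 9 n$ ($o{\left(n \right)} = - 9 n - \frac{45}{7} = - \frac{45}{7} - 9 n$)
$\left(4356 + g{\left(20 \right)}\right) \left(\left(1985 - 2106\right) + o{\left(-24 \right)}\right) = \left(4356 + 62\right) \left(\left(1985 - 2106\right) - - \frac{1467}{7}\right) = 4418 \left(\left(1985 - 2106\right) + \left(- \frac{45}{7} + 216\right)\right) = 4418 \left(-121 + \frac{1467}{7}\right) = 4418 \cdot \frac{620}{7} = \frac{2739160}{7}$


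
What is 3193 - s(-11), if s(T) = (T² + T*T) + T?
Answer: 2962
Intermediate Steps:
s(T) = T + 2*T² (s(T) = (T² + T²) + T = 2*T² + T = T + 2*T²)
3193 - s(-11) = 3193 - (-11)*(1 + 2*(-11)) = 3193 - (-11)*(1 - 22) = 3193 - (-11)*(-21) = 3193 - 1*231 = 3193 - 231 = 2962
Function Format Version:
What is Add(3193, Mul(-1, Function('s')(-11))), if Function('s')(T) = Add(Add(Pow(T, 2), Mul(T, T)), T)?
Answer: 2962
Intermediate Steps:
Function('s')(T) = Add(T, Mul(2, Pow(T, 2))) (Function('s')(T) = Add(Add(Pow(T, 2), Pow(T, 2)), T) = Add(Mul(2, Pow(T, 2)), T) = Add(T, Mul(2, Pow(T, 2))))
Add(3193, Mul(-1, Function('s')(-11))) = Add(3193, Mul(-1, Mul(-11, Add(1, Mul(2, -11))))) = Add(3193, Mul(-1, Mul(-11, Add(1, -22)))) = Add(3193, Mul(-1, Mul(-11, -21))) = Add(3193, Mul(-1, 231)) = Add(3193, -231) = 2962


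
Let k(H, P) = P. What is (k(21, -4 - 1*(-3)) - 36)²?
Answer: 1369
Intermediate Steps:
(k(21, -4 - 1*(-3)) - 36)² = ((-4 - 1*(-3)) - 36)² = ((-4 + 3) - 36)² = (-1 - 36)² = (-37)² = 1369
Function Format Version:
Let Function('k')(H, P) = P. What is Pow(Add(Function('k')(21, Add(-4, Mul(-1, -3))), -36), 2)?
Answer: 1369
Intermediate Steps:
Pow(Add(Function('k')(21, Add(-4, Mul(-1, -3))), -36), 2) = Pow(Add(Add(-4, Mul(-1, -3)), -36), 2) = Pow(Add(Add(-4, 3), -36), 2) = Pow(Add(-1, -36), 2) = Pow(-37, 2) = 1369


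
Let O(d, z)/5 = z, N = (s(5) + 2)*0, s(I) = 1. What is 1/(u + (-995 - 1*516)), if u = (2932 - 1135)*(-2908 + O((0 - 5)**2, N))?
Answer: -1/5227187 ≈ -1.9131e-7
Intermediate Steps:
N = 0 (N = (1 + 2)*0 = 3*0 = 0)
O(d, z) = 5*z
u = -5225676 (u = (2932 - 1135)*(-2908 + 5*0) = 1797*(-2908 + 0) = 1797*(-2908) = -5225676)
1/(u + (-995 - 1*516)) = 1/(-5225676 + (-995 - 1*516)) = 1/(-5225676 + (-995 - 516)) = 1/(-5225676 - 1511) = 1/(-5227187) = -1/5227187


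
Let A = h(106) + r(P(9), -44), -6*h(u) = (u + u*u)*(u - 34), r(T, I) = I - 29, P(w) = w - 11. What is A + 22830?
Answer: -113347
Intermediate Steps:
P(w) = -11 + w
r(T, I) = -29 + I
h(u) = -(-34 + u)*(u + u²)/6 (h(u) = -(u + u*u)*(u - 34)/6 = -(u + u²)*(-34 + u)/6 = -(-34 + u)*(u + u²)/6)
A = -136177 (A = (⅙)*106*(34 - 1*106² + 33*106) + (-29 - 44) = (⅙)*106*(34 - 1*11236 + 3498) - 73 = (⅙)*106*(34 - 11236 + 3498) - 73 = (⅙)*106*(-7704) - 73 = -136104 - 73 = -136177)
A + 22830 = -136177 + 22830 = -113347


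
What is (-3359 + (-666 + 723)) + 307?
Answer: -2995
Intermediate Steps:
(-3359 + (-666 + 723)) + 307 = (-3359 + 57) + 307 = -3302 + 307 = -2995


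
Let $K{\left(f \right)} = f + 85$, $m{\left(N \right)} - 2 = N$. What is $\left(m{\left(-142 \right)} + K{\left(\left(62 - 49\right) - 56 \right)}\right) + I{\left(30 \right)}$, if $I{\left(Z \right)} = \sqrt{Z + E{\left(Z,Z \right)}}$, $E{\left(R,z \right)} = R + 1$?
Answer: $-98 + \sqrt{61} \approx -90.19$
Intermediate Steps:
$m{\left(N \right)} = 2 + N$
$K{\left(f \right)} = 85 + f$
$E{\left(R,z \right)} = 1 + R$
$I{\left(Z \right)} = \sqrt{1 + 2 Z}$ ($I{\left(Z \right)} = \sqrt{Z + \left(1 + Z\right)} = \sqrt{1 + 2 Z}$)
$\left(m{\left(-142 \right)} + K{\left(\left(62 - 49\right) - 56 \right)}\right) + I{\left(30 \right)} = \left(\left(2 - 142\right) + \left(85 + \left(\left(62 - 49\right) - 56\right)\right)\right) + \sqrt{1 + 2 \cdot 30} = \left(-140 + \left(85 + \left(13 - 56\right)\right)\right) + \sqrt{1 + 60} = \left(-140 + \left(85 - 43\right)\right) + \sqrt{61} = \left(-140 + 42\right) + \sqrt{61} = -98 + \sqrt{61}$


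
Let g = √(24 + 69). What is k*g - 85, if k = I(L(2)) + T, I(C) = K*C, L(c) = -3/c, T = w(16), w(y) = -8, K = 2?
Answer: -85 - 11*√93 ≈ -191.08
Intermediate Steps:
T = -8
g = √93 ≈ 9.6436
I(C) = 2*C
k = -11 (k = 2*(-3/2) - 8 = -3 - 8 = -11)
k*g - 85 = -11*√93 - 85 = -85 - 11*√93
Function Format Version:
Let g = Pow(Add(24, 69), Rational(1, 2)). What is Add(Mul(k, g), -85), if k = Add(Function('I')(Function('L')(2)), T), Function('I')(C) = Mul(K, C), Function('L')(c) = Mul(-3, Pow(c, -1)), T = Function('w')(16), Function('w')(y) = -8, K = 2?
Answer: Add(-85, Mul(-11, Pow(93, Rational(1, 2)))) ≈ -191.08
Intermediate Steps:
T = -8
g = Pow(93, Rational(1, 2)) ≈ 9.6436
Function('I')(C) = Mul(2, C)
k = -11 (k = Add(Mul(2, Mul(-3, Pow(2, -1))), -8) = Add(Mul(2, Mul(-3, Rational(1, 2))), -8) = Add(Mul(2, Rational(-3, 2)), -8) = Add(-3, -8) = -11)
Add(Mul(k, g), -85) = Add(Mul(-11, Pow(93, Rational(1, 2))), -85) = Add(-85, Mul(-11, Pow(93, Rational(1, 2))))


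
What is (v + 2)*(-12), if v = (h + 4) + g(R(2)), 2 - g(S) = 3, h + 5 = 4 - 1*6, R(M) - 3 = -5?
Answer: 24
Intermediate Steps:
R(M) = -2 (R(M) = 3 - 5 = -2)
h = -7 (h = -5 + (4 - 1*6) = -5 + (4 - 6) = -5 - 2 = -7)
g(S) = -1 (g(S) = 2 - 1*3 = 2 - 3 = -1)
v = -4 (v = (-7 + 4) - 1 = -3 - 1 = -4)
(v + 2)*(-12) = (-4 + 2)*(-12) = -2*(-12) = 24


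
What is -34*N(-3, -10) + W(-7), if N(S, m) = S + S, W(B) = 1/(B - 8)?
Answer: 3059/15 ≈ 203.93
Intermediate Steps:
W(B) = 1/(-8 + B)
N(S, m) = 2*S
-34*N(-3, -10) + W(-7) = -68*(-3) + 1/(-8 - 7) = -34*(-6) + 1/(-15) = 204 - 1/15 = 3059/15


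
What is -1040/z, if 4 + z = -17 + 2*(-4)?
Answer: 1040/29 ≈ 35.862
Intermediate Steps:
z = -29 (z = -4 + (-17 + 2*(-4)) = -4 + (-17 - 8) = -4 - 25 = -29)
-1040/z = -1040/(-29) = -1040*(-1/29) = 1040/29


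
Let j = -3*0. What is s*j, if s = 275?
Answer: 0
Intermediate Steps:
j = 0
s*j = 275*0 = 0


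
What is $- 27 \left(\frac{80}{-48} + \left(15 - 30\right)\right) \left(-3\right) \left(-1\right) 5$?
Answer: $6750$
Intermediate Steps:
$- 27 \left(\frac{80}{-48} + \left(15 - 30\right)\right) \left(-3\right) \left(-1\right) 5 = - 27 \left(80 \left(- \frac{1}{48}\right) - 15\right) 3 \cdot 5 = - 27 \left(- \frac{5}{3} - 15\right) 15 = - 27 \left(\left(- \frac{50}{3}\right) 15\right) = \left(-27\right) \left(-250\right) = 6750$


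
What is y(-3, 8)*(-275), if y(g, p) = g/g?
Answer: -275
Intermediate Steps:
y(g, p) = 1
y(-3, 8)*(-275) = 1*(-275) = -275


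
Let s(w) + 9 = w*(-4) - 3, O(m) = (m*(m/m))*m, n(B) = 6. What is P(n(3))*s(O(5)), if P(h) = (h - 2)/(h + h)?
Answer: -112/3 ≈ -37.333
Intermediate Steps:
O(m) = m² (O(m) = (m*1)*m = m*m = m²)
P(h) = (-2 + h)/(2*h) (P(h) = (-2 + h)/((2*h)) = (-2 + h)*(1/(2*h)) = (-2 + h)/(2*h))
s(w) = -12 - 4*w (s(w) = -9 + (w*(-4) - 3) = -9 + (-4*w - 3) = -9 + (-3 - 4*w) = -12 - 4*w)
P(n(3))*s(O(5)) = ((½)*(-2 + 6)/6)*(-12 - 4*5²) = ((½)*(⅙)*4)*(-12 - 4*25) = (-12 - 100)/3 = (⅓)*(-112) = -112/3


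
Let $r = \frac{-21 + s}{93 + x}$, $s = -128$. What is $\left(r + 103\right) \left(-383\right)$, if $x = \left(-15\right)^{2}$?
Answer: $- \frac{12487715}{318} \approx -39270.0$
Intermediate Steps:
$x = 225$
$r = - \frac{149}{318}$ ($r = \frac{-21 - 128}{93 + 225} = - \frac{149}{318} \approx -0.46855$)
$\left(r + 103\right) \left(-383\right) = \left(- \frac{149}{318} + 103\right) \left(-383\right) = \frac{32605}{318} \left(-383\right) = - \frac{12487715}{318}$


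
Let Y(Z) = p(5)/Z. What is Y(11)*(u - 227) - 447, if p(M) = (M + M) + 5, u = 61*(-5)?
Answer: -12897/11 ≈ -1172.5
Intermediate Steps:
u = -305
p(M) = 5 + 2*M (p(M) = 2*M + 5 = 5 + 2*M)
Y(Z) = 15/Z (Y(Z) = (5 + 2*5)/Z = (5 + 10)/Z = 15/Z)
Y(11)*(u - 227) - 447 = (15/11)*(-305 - 227) - 447 = (15*(1/11))*(-532) - 447 = (15/11)*(-532) - 447 = -7980/11 - 447 = -12897/11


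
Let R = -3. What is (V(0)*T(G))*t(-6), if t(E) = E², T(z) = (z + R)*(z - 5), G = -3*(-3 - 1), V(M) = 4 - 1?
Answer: 6804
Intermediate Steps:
V(M) = 3
G = 12 (G = -3*(-4) = 12)
T(z) = (-5 + z)*(-3 + z) (T(z) = (z - 3)*(z - 5) = (-3 + z)*(-5 + z) = (-5 + z)*(-3 + z))
(V(0)*T(G))*t(-6) = (3*(15 + 12² - 8*12))*(-6)² = (3*(15 + 144 - 96))*36 = (3*63)*36 = 189*36 = 6804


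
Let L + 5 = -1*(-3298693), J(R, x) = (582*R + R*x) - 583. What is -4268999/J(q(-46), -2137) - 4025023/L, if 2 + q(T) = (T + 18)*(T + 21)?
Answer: 1387289924419/511755157632 ≈ 2.7108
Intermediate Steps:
q(T) = -2 + (18 + T)*(21 + T) (q(T) = -2 + (T + 18)*(T + 21) = -2 + (18 + T)*(21 + T))
J(R, x) = -583 + 582*R + R*x
L = 3298688 (L = -5 - 1*(-3298693) = -5 + 3298693 = 3298688)
-4268999/J(q(-46), -2137) - 4025023/L = -4268999/(-583 + 582*(376 + (-46)² + 39*(-46)) + (376 + (-46)² + 39*(-46))*(-2137)) - 4025023/3298688 = -4268999/(-583 + 582*(376 + 2116 - 1794) + (376 + 2116 - 1794)*(-2137)) - 4025023*1/3298688 = -4268999/(-583 + 582*698 + 698*(-2137)) - 4025023/3298688 = -4268999/(-583 + 406236 - 1491626) - 4025023/3298688 = -4268999/(-1085973) - 4025023/3298688 = -4268999*(-1/1085973) - 4025023/3298688 = 609857/155139 - 4025023/3298688 = 1387289924419/511755157632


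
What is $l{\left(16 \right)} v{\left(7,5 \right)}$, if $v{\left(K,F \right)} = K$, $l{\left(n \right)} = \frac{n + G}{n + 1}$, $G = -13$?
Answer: $\frac{21}{17} \approx 1.2353$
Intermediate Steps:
$l{\left(n \right)} = \frac{-13 + n}{1 + n}$ ($l{\left(n \right)} = \frac{n - 13}{n + 1} = \frac{-13 + n}{1 + n}$)
$l{\left(16 \right)} v{\left(7,5 \right)} = \frac{-13 + 16}{1 + 16} \cdot 7 = \frac{1}{17} \cdot 3 \cdot 7 = \frac{3}{17} \cdot 7 = \frac{21}{17}$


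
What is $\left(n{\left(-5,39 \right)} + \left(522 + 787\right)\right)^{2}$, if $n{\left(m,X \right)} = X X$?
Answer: $8008900$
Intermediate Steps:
$n{\left(m,X \right)} = X^{2}$
$\left(n{\left(-5,39 \right)} + \left(522 + 787\right)\right)^{2} = \left(39^{2} + \left(522 + 787\right)\right)^{2} = \left(1521 + 1309\right)^{2} = 2830^{2} = 8008900$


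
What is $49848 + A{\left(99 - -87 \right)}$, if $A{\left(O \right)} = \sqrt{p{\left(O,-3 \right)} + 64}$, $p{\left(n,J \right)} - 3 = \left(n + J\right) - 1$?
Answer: $49848 + \sqrt{249} \approx 49864.0$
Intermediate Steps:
$p{\left(n,J \right)} = 2 + J + n$ ($p{\left(n,J \right)} = 3 - \left(1 - J - n\right) = 3 + \left(-1 + J + n\right) = 2 + J + n$)
$A{\left(O \right)} = \sqrt{63 + O}$ ($A{\left(O \right)} = \sqrt{\left(2 - 3 + O\right) + 64} = \sqrt{\left(-1 + O\right) + 64} = \sqrt{63 + O}$)
$49848 + A{\left(99 - -87 \right)} = 49848 + \sqrt{63 + \left(99 - -87\right)} = 49848 + \sqrt{63 + \left(99 + 87\right)} = 49848 + \sqrt{63 + 186} = 49848 + \sqrt{249}$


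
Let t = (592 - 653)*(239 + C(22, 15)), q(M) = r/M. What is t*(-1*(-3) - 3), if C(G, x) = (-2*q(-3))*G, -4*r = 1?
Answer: 0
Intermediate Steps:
r = -1/4 (r = -1/4*1 = -1/4 ≈ -0.25000)
q(M) = -1/(4*M)
C(G, x) = -G/6 (C(G, x) = (-(-1)/(2*(-3)))*G = (-(-1)*(-1)/(2*3))*G = (-2*1/12)*G = -G/6)
t = -43066/3 (t = (592 - 653)*(239 - 1/6*22) = -61*(239 - 11/3) = -61*706/3 = -43066/3 ≈ -14355.)
t*(-1*(-3) - 3) = -43066*(-1*(-3) - 3)/3 = -43066*(3 - 3)/3 = -43066/3*0 = 0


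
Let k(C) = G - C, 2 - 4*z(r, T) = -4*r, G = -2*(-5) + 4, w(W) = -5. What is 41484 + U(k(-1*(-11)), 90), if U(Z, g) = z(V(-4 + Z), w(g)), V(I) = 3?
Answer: 82975/2 ≈ 41488.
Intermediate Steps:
G = 14 (G = 10 + 4 = 14)
z(r, T) = ½ + r (z(r, T) = ½ - (-1)*r = ½ + r)
k(C) = 14 - C
U(Z, g) = 7/2 (U(Z, g) = ½ + 3 = 7/2)
41484 + U(k(-1*(-11)), 90) = 41484 + 7/2 = 82975/2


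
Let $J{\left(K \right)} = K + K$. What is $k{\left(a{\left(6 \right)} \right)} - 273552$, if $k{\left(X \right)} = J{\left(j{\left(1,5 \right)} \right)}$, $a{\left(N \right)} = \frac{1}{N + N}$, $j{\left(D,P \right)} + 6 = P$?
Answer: $-273554$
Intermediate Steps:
$j{\left(D,P \right)} = -6 + P$
$a{\left(N \right)} = \frac{1}{2 N}$
$J{\left(K \right)} = 2 K$
$k{\left(X \right)} = -2$ ($k{\left(X \right)} = 2 \left(-6 + 5\right) = 2 \left(-1\right) = -2$)
$k{\left(a{\left(6 \right)} \right)} - 273552 = -2 - 273552 = -273554$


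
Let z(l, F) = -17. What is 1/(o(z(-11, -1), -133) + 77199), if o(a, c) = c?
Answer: 1/77066 ≈ 1.2976e-5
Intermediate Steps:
1/(o(z(-11, -1), -133) + 77199) = 1/(-133 + 77199) = 1/77066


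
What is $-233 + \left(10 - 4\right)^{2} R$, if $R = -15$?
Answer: $-773$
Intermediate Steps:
$-233 + \left(10 - 4\right)^{2} R = -233 + \left(10 - 4\right)^{2} \left(-15\right) = -233 + 6^{2} \left(-15\right) = -233 + 36 \left(-15\right) = -233 - 540 = -773$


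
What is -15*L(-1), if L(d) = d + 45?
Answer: -660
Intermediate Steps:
L(d) = 45 + d
-15*L(-1) = -15*(45 - 1) = -15*44 = -660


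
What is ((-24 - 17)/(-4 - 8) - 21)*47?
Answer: -9917/12 ≈ -826.42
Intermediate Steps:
((-24 - 17)/(-4 - 8) - 21)*47 = (-41/(-12) - 21)*47 = (-41*(-1/12) - 21)*47 = (41/12 - 21)*47 = -211/12*47 = -9917/12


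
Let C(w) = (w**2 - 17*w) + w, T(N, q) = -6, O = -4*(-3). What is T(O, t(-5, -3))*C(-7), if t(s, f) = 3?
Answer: -966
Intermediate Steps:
O = 12
C(w) = w**2 - 16*w
T(O, t(-5, -3))*C(-7) = -(-42)*(-16 - 7) = -(-42)*(-23) = -6*161 = -966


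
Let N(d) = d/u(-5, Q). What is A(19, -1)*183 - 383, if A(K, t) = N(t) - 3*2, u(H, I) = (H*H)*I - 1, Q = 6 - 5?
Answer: -11909/8 ≈ -1488.6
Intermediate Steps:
Q = 1
u(H, I) = -1 + I*H² (u(H, I) = H²*I - 1 = I*H² - 1 = -1 + I*H²)
N(d) = d/24 (N(d) = d/(-1 + 1*(-5)²) = d/(-1 + 1*25) = d/(-1 + 25) = d/24)
A(K, t) = -6 + t/24 (A(K, t) = t/24 - 3*2 = t/24 - 6 = -6 + t/24)
A(19, -1)*183 - 383 = (-6 + (1/24)*(-1))*183 - 383 = (-6 - 1/24)*183 - 383 = -145/24*183 - 383 = -8845/8 - 383 = -11909/8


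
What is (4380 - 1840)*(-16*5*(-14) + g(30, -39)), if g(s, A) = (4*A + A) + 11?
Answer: 2377440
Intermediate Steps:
g(s, A) = 11 + 5*A (g(s, A) = 5*A + 11 = 11 + 5*A)
(4380 - 1840)*(-16*5*(-14) + g(30, -39)) = (4380 - 1840)*(-16*5*(-14) + (11 + 5*(-39))) = 2540*(-80*(-14) + (11 - 195)) = 2540*(1120 - 184) = 2540*936 = 2377440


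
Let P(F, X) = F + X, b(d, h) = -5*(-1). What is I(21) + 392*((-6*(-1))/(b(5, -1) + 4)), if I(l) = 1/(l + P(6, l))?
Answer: 12545/48 ≈ 261.35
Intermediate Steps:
b(d, h) = 5
I(l) = 1/(6 + 2*l) (I(l) = 1/(l + (6 + l)) = 1/(6 + 2*l))
I(21) + 392*((-6*(-1))/(b(5, -1) + 4)) = 1/(2*(3 + 21)) + 392*((-6*(-1))/(5 + 4)) = (½)/24 + 392*(6/9) = (½)*(1/24) + 392*(6*(⅑)) = 1/48 + 392*(⅔) = 1/48 + 784/3 = 12545/48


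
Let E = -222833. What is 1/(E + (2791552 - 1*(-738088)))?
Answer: 1/3306807 ≈ 3.0241e-7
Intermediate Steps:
1/(E + (2791552 - 1*(-738088))) = 1/(-222833 + (2791552 - 1*(-738088))) = 1/(-222833 + (2791552 + 738088)) = 1/(-222833 + 3529640) = 1/3306807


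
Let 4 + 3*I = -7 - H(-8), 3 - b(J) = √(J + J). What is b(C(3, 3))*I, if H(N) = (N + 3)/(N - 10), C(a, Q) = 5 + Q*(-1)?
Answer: -203/54 ≈ -3.7593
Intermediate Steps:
C(a, Q) = 5 - Q
b(J) = 3 - √2*√J (b(J) = 3 - √(J + J) = 3 - √(2*J) = 3 - √2*√J)
H(N) = (3 + N)/(-10 + N)
I = -203/54 (I = -4/3 + (-7 - (3 - 8)/(-10 - 8))/3 = -4/3 + (-7 - (-5)/(-18))/3 = -4/3 + (-7 - (-1)*(-5)/18)/3 = -4/3 + (-7 - 1*5/18)/3 = -4/3 + (-7 - 5/18)/3 = -4/3 + (⅓)*(-131/18) = -4/3 - 131/54 = -203/54 ≈ -3.7593)
b(C(3, 3))*I = (3 - √2*√(5 - 1*3))*(-203/54) = (3 - √2*√(5 - 3))*(-203/54) = (3 - √2*√2)*(-203/54) = (3 - 2)*(-203/54) = 1*(-203/54) = -203/54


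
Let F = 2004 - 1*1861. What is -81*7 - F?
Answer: -710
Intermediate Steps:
F = 143 (F = 2004 - 1861 = 143)
-81*7 - F = -81*7 - 1*143 = -567 - 143 = -710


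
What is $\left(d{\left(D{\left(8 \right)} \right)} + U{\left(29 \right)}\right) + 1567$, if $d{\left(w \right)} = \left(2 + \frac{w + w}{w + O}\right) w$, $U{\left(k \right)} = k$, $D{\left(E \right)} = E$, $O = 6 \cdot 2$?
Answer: $\frac{8092}{5} \approx 1618.4$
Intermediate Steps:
$O = 12$
$d{\left(w \right)} = w \left(2 + \frac{2 w}{12 + w}\right)$ ($d{\left(w \right)} = \left(2 + \frac{w + w}{w + 12}\right) w = \left(2 + \frac{2 w}{12 + w}\right) w = w \left(2 + \frac{2 w}{12 + w}\right)$)
$\left(d{\left(D{\left(8 \right)} \right)} + U{\left(29 \right)}\right) + 1567 = \left(4 \cdot 8 \frac{1}{12 + 8} \left(6 + 8\right) + 29\right) + 1567 = \left(4 \cdot 8 \cdot \frac{1}{20} \cdot 14 + 29\right) + 1567 = \left(\frac{112}{5} + 29\right) + 1567 = \frac{257}{5} + 1567 = \frac{8092}{5}$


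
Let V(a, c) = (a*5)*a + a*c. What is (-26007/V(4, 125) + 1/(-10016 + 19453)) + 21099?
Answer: 115239105061/5473460 ≈ 21054.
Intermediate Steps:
V(a, c) = 5*a**2 + a*c (V(a, c) = (5*a)*a + a*c = 5*a**2 + a*c)
(-26007/V(4, 125) + 1/(-10016 + 19453)) + 21099 = (-26007*1/(4*(125 + 5*4)) + 1/(-10016 + 19453)) + 21099 = (-26007*1/(4*(125 + 20)) + 1/9437) + 21099 = (-26007/(4*145) + 1/9437) + 21099 = (-26007/580 + 1/9437) + 21099 = -245427479/5473460 + 21099 = 115239105061/5473460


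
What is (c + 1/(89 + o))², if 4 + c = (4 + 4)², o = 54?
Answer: 73633561/20449 ≈ 3600.8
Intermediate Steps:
c = 60 (c = -4 + (4 + 4)² = -4 + 8² = -4 + 64 = 60)
(c + 1/(89 + o))² = (60 + 1/(89 + 54))² = (60 + 1/143)² = (8581/143)² = 73633561/20449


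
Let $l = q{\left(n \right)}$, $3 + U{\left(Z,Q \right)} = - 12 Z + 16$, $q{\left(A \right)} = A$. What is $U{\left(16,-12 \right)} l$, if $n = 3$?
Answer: $-537$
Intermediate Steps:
$U{\left(Z,Q \right)} = 13 - 12 Z$ ($U{\left(Z,Q \right)} = -3 - \left(-16 + 12 Z\right) = 13 - 12 Z$)
$l = 3$
$U{\left(16,-12 \right)} l = \left(13 - 192\right) 3 = \left(-179\right) 3 = -537$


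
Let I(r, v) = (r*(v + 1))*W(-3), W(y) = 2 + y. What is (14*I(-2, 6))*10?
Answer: 1960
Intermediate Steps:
I(r, v) = -r*(1 + v) (I(r, v) = (r*(v + 1))*(2 - 3) = (r*(1 + v))*(-1) = -r*(1 + v))
(14*I(-2, 6))*10 = (14*(-1*(-2)*(1 + 6)))*10 = (14*(-1*(-2)*7))*10 = (14*14)*10 = 196*10 = 1960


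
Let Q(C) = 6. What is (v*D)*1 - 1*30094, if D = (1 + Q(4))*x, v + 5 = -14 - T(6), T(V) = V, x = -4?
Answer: -29394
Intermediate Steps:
v = -25 (v = -5 + (-14 - 1*6) = -5 + (-14 - 6) = -5 - 20 = -25)
D = -28 (D = (1 + 6)*(-4) = 7*(-4) = -28)
(v*D)*1 - 1*30094 = -25*(-28)*1 - 1*30094 = 700*1 - 30094 = 700 - 30094 = -29394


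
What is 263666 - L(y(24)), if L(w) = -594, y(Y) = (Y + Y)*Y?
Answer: 264260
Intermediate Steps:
y(Y) = 2*Y² (y(Y) = (2*Y)*Y = 2*Y²)
263666 - L(y(24)) = 263666 - 1*(-594) = 263666 + 594 = 264260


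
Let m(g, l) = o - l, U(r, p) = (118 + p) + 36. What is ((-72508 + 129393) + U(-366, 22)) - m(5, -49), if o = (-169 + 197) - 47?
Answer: 57031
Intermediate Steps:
U(r, p) = 154 + p
o = -19 (o = 28 - 47 = -19)
m(g, l) = -19 - l
((-72508 + 129393) + U(-366, 22)) - m(5, -49) = ((-72508 + 129393) + (154 + 22)) - (-19 - 1*(-49)) = (56885 + 176) - (-19 + 49) = 57061 - 1*30 = 57061 - 30 = 57031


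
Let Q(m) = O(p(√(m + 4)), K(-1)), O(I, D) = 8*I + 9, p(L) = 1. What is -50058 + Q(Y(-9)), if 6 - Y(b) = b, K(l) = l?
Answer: -50041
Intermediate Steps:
Y(b) = 6 - b
O(I, D) = 9 + 8*I
Q(m) = 17 (Q(m) = 9 + 8*1 = 9 + 8 = 17)
-50058 + Q(Y(-9)) = -50058 + 17 = -50041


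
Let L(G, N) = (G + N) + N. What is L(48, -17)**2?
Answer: 196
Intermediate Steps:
L(G, N) = G + 2*N
L(48, -17)**2 = (48 + 2*(-17))**2 = (48 - 34)**2 = 14**2 = 196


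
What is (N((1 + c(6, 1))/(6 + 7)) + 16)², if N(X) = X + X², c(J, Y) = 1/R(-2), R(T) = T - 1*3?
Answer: 4607151376/17850625 ≈ 258.09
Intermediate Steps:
R(T) = -3 + T (R(T) = T - 3 = -3 + T)
c(J, Y) = -⅕ (c(J, Y) = 1/(-3 - 2) = 1/(-5) = -⅕)
(N((1 + c(6, 1))/(6 + 7)) + 16)² = (((1 - ⅕)/(6 + 7))*(1 + (1 - ⅕)/(6 + 7)) + 16)² = (((⅘)/13)*(1 + (⅘)/13) + 16)² = (((⅘)*(1/13))*(1 + (⅘)*(1/13)) + 16)² = (4*(1 + 4/65)/65 + 16)² = ((4/65)*(69/65) + 16)² = (276/4225 + 16)² = (67876/4225)² = 4607151376/17850625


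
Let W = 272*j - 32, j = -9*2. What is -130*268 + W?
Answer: -39768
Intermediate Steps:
j = -18
W = -4928 (W = 272*(-18) - 32 = -4896 - 32 = -4928)
-130*268 + W = -130*268 - 4928 = -34840 - 4928 = -39768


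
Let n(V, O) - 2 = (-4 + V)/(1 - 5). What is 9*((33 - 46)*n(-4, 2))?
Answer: -468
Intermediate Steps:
n(V, O) = 3 - V/4 (n(V, O) = 2 + (-4 + V)/(1 - 5) = 2 + (-4 + V)/(-4) = 2 + (-4 + V)*(-¼) = 2 + (1 - V/4) = 3 - V/4)
9*((33 - 46)*n(-4, 2)) = 9*((33 - 46)*(3 - ¼*(-4))) = 9*(-13*(3 + 1)) = 9*(-13*4) = 9*(-52) = -468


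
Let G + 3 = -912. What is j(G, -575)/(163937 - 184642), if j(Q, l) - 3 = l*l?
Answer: -330628/20705 ≈ -15.969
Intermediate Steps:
G = -915 (G = -3 - 912 = -915)
j(Q, l) = 3 + l² (j(Q, l) = 3 + l*l = 3 + l²)
j(G, -575)/(163937 - 184642) = (3 + (-575)²)/(163937 - 184642) = (3 + 330625)/(-20705) = 330628*(-1/20705) = -330628/20705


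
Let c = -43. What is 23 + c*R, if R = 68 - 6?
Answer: -2643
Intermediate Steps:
R = 62
23 + c*R = 23 - 43*62 = 23 - 2666 = -2643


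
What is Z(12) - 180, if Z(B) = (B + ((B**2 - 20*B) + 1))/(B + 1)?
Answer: -2423/13 ≈ -186.38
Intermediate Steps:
Z(B) = (1 + B**2 - 19*B)/(1 + B) (Z(B) = (B + (1 + B**2 - 20*B))/(1 + B) = (1 + B**2 - 19*B)/(1 + B))
Z(12) - 180 = (1 + 12**2 - 19*12)/(1 + 12) - 180 = (1 + 144 - 228)/13 - 180 = (1/13)*(-83) - 180 = -83/13 - 180 = -2423/13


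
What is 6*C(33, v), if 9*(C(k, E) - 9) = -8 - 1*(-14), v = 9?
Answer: 58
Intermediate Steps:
C(k, E) = 29/3 (C(k, E) = 9 + (-8 - 1*(-14))/9 = 9 + (-8 + 14)/9 = 9 + (⅑)*6 = 9 + ⅔ = 29/3)
6*C(33, v) = 6*(29/3) = 58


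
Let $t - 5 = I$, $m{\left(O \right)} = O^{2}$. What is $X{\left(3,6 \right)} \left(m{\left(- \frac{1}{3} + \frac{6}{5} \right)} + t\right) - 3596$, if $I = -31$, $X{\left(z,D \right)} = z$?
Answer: $- \frac{275381}{75} \approx -3671.7$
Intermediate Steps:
$t = -26$ ($t = 5 - 31 = -26$)
$X{\left(3,6 \right)} \left(m{\left(- \frac{1}{3} + \frac{6}{5} \right)} + t\right) - 3596 = 3 \left(\left(- \frac{1}{3} + \frac{6}{5}\right)^{2} - 26\right) - 3596 = 3 \left(\left(\frac{13}{15}\right)^{2} - 26\right) - 3596 = 3 \left(\frac{169}{225} - 26\right) - 3596 = 3 \left(- \frac{5681}{225}\right) - 3596 = - \frac{5681}{75} - 3596 = - \frac{275381}{75}$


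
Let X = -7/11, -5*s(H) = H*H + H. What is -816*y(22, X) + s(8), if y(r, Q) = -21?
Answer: 85608/5 ≈ 17122.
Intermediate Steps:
s(H) = -H/5 - H**2/5 (s(H) = -(H*H + H)/5 = -(H**2 + H)/5 = -(H + H**2)/5 = -H/5 - H**2/5)
X = -7/11 (X = -7*1/11 = -7/11 ≈ -0.63636)
-816*y(22, X) + s(8) = -816*(-21) - 1/5*8*(1 + 8) = 17136 - 1/5*8*9 = 17136 - 72/5 = 85608/5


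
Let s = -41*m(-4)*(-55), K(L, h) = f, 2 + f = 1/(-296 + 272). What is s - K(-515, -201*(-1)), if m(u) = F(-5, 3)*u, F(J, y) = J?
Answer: 1082449/24 ≈ 45102.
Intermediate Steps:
m(u) = -5*u
f = -49/24 (f = -2 + 1/(-296 + 272) = -2 + 1/(-24) = -2 - 1/24 = -49/24 ≈ -2.0417)
K(L, h) = -49/24
s = 45100 (s = -(-205)*(-4)*(-55) = -41*20*(-55) = -820*(-55) = 45100)
s - K(-515, -201*(-1)) = 45100 - 1*(-49/24) = 45100 + 49/24 = 1082449/24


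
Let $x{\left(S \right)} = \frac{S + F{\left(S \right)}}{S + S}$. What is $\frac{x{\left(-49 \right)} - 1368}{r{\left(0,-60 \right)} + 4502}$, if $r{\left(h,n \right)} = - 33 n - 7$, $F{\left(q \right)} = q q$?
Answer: $- \frac{1392}{6475} \approx -0.21498$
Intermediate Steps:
$F{\left(q \right)} = q^{2}$
$r{\left(h,n \right)} = -7 - 33 n$
$x{\left(S \right)} = \frac{S + S^{2}}{2 S}$ ($x{\left(S \right)} = \frac{S + S^{2}}{S + S} = \frac{S + S^{2}}{2 S}$)
$\frac{x{\left(-49 \right)} - 1368}{r{\left(0,-60 \right)} + 4502} = \frac{\left(\frac{1}{2} + \frac{1}{2} \left(-49\right)\right) - 1368}{\left(-7 - -1980\right) + 4502} = \frac{\left(\frac{1}{2} - \frac{49}{2}\right) - 1368}{\left(-7 + 1980\right) + 4502} = \frac{-24 - 1368}{1973 + 4502} = - \frac{1392}{6475}$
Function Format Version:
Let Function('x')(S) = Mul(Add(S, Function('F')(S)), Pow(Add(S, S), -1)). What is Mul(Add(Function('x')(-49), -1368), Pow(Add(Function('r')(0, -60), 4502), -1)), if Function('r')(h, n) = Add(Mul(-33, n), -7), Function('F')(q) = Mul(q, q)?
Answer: Rational(-1392, 6475) ≈ -0.21498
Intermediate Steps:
Function('F')(q) = Pow(q, 2)
Function('r')(h, n) = Add(-7, Mul(-33, n))
Function('x')(S) = Mul(Rational(1, 2), Pow(S, -1), Add(S, Pow(S, 2))) (Function('x')(S) = Mul(Add(S, Pow(S, 2)), Pow(Add(S, S), -1)) = Mul(Add(S, Pow(S, 2)), Pow(Mul(2, S), -1)) = Mul(Add(S, Pow(S, 2)), Mul(Rational(1, 2), Pow(S, -1))) = Mul(Rational(1, 2), Pow(S, -1), Add(S, Pow(S, 2))))
Mul(Add(Function('x')(-49), -1368), Pow(Add(Function('r')(0, -60), 4502), -1)) = Mul(Add(Add(Rational(1, 2), Mul(Rational(1, 2), -49)), -1368), Pow(Add(Add(-7, Mul(-33, -60)), 4502), -1)) = Mul(Add(Add(Rational(1, 2), Rational(-49, 2)), -1368), Pow(Add(Add(-7, 1980), 4502), -1)) = Mul(Add(-24, -1368), Pow(Add(1973, 4502), -1)) = Mul(-1392, Pow(6475, -1)) = Mul(-1392, Rational(1, 6475)) = Rational(-1392, 6475)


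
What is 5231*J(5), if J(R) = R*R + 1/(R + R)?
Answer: 1312981/10 ≈ 1.3130e+5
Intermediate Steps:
J(R) = R² + 1/(2*R)
5231*J(5) = 5231*((½ + 5³)/5) = 5231*((½ + 125)/5) = 5231*((⅕)*(251/2)) = 5231*(251/10) = 1312981/10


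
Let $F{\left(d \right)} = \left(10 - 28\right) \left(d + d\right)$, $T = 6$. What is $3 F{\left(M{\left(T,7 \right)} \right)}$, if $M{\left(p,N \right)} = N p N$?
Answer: $-31752$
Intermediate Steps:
$M{\left(p,N \right)} = p N^{2}$
$F{\left(d \right)} = - 36 d$ ($F{\left(d \right)} = - 18 \cdot 2 d = - 36 d$)
$3 F{\left(M{\left(T,7 \right)} \right)} = 3 \left(- 36 \cdot 6 \cdot 7^{2}\right) = 3 \left(- 36 \cdot 6 \cdot 49\right) = 3 \left(\left(-36\right) 294\right) = 3 \left(-10584\right) = -31752$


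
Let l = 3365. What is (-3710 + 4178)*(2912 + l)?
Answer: 2937636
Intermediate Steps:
(-3710 + 4178)*(2912 + l) = (-3710 + 4178)*(2912 + 3365) = 468*6277 = 2937636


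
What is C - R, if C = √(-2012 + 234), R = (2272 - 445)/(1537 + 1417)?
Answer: -261/422 + I*√1778 ≈ -0.61848 + 42.166*I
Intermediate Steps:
R = 261/422 (R = 1827/2954 = 1827*(1/2954) = 261/422 ≈ 0.61848)
C = I*√1778 (C = √(-1778) = I*√1778 ≈ 42.166*I)
C - R = I*√1778 - 1*261/422 = I*√1778 - 261/422 = -261/422 + I*√1778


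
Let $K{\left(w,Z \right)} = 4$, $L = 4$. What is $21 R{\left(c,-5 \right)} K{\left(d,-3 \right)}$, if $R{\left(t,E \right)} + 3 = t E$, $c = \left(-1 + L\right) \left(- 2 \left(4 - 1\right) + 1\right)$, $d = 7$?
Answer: $6048$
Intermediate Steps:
$c = -15$ ($c = \left(-1 + 4\right) \left(- 2 \left(4 - 1\right) + 1\right) = 3 \left(\left(-2\right) 3 + 1\right) = 3 \left(-6 + 1\right) = 3 \left(-5\right) = -15$)
$R{\left(t,E \right)} = -3 + E t$ ($R{\left(t,E \right)} = -3 + t E = -3 + E t$)
$21 R{\left(c,-5 \right)} K{\left(d,-3 \right)} = 21 \left(-3 - -75\right) 4 = 21 \left(-3 + 75\right) 4 = 21 \cdot 72 \cdot 4 = 1512 \cdot 4 = 6048$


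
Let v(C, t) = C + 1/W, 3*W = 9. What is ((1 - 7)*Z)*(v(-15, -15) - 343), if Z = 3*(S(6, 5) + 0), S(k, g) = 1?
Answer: 6438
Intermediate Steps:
W = 3 (W = (⅓)*9 = 3)
Z = 3 (Z = 3*(1 + 0) = 3*1 = 3)
v(C, t) = ⅓ + C (v(C, t) = C + 1/3 = C + ⅓ = ⅓ + C)
((1 - 7)*Z)*(v(-15, -15) - 343) = ((1 - 7)*3)*((⅓ - 15) - 343) = (-6*3)*(-44/3 - 343) = -18*(-1073/3) = 6438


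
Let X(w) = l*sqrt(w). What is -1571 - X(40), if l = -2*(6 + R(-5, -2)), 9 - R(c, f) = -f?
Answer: -1571 + 52*sqrt(10) ≈ -1406.6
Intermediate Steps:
R(c, f) = 9 + f (R(c, f) = 9 - (-1)*f = 9 + f)
l = -26 (l = -2*(6 + (9 - 2)) = -2*(6 + 7) = -2*13 = -26)
X(w) = -26*sqrt(w)
-1571 - X(40) = -1571 - (-26)*sqrt(40) = -1571 - (-26)*2*sqrt(10) = -1571 - (-52)*sqrt(10) = -1571 + 52*sqrt(10)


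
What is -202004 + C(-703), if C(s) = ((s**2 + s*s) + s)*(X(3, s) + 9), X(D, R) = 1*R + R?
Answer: -1380039859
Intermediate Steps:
X(D, R) = 2*R (X(D, R) = R + R = 2*R)
C(s) = (9 + 2*s)*(s + 2*s**2) (C(s) = ((s**2 + s*s) + s)*(2*s + 9) = ((s**2 + s**2) + s)*(9 + 2*s) = (2*s**2 + s)*(9 + 2*s) = (s + 2*s**2)*(9 + 2*s) = (9 + 2*s)*(s + 2*s**2))
-202004 + C(-703) = -202004 - 703*(9 + 4*(-703)**2 + 20*(-703)) = -202004 - 703*(9 + 4*494209 - 14060) = -202004 - 703*(9 + 1976836 - 14060) = -202004 - 703*1962785 = -202004 - 1379837855 = -1380039859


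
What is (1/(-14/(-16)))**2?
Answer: 64/49 ≈ 1.3061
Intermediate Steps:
(1/(-14/(-16)))**2 = (1/(-14*(-1/16)))**2 = (1/(7/8))**2 = (8/7)**2 = 64/49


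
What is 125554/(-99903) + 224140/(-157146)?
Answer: -2340142628/872186491 ≈ -2.6831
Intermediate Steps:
125554/(-99903) + 224140/(-157146) = 125554*(-1/99903) + 224140*(-1/157146) = -125554/99903 - 112070/78573 = -2340142628/872186491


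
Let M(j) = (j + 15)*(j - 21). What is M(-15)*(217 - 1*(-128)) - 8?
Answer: -8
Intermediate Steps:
M(j) = (-21 + j)*(15 + j) (M(j) = (15 + j)*(-21 + j) = (-21 + j)*(15 + j))
M(-15)*(217 - 1*(-128)) - 8 = (-315 + (-15)**2 - 6*(-15))*(217 - 1*(-128)) - 8 = (-315 + 225 + 90)*(217 + 128) - 8 = 0*345 - 8 = 0 - 8 = -8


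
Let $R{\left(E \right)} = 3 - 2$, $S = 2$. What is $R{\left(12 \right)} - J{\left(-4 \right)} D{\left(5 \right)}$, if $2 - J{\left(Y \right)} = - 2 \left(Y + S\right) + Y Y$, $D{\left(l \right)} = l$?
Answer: $91$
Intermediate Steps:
$R{\left(E \right)} = 1$ ($R{\left(E \right)} = 3 - 2 = 1$)
$J{\left(Y \right)} = 6 - Y^{2} + 2 Y$ ($J{\left(Y \right)} = 2 - \left(- 2 \left(Y + 2\right) + Y Y\right) = 2 - \left(- 2 \left(2 + Y\right) + Y^{2}\right) = 2 - \left(\left(-4 - 2 Y\right) + Y^{2}\right) = 2 - \left(-4 + Y^{2} - 2 Y\right) = 2 + \left(4 - Y^{2} + 2 Y\right) = 6 - Y^{2} + 2 Y$)
$R{\left(12 \right)} - J{\left(-4 \right)} D{\left(5 \right)} = 1 - \left(6 - \left(-4\right)^{2} + 2 \left(-4\right)\right) 5 = 1 - \left(6 - 16 - 8\right) 5 = 1 - \left(-18\right) 5 = 1 - -90 = 1 + 90 = 91$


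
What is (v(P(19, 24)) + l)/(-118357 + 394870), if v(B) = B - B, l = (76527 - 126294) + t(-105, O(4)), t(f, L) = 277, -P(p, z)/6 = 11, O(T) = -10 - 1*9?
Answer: -49490/276513 ≈ -0.17898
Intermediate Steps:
O(T) = -19 (O(T) = -10 - 9 = -19)
P(p, z) = -66 (P(p, z) = -6*11 = -66)
l = -49490 (l = (76527 - 126294) + 277 = -49767 + 277 = -49490)
v(B) = 0
(v(P(19, 24)) + l)/(-118357 + 394870) = (0 - 49490)/(-118357 + 394870) = -49490/276513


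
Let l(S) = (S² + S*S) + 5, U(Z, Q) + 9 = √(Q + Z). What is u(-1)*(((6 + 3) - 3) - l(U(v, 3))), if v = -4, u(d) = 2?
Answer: -318 + 72*I ≈ -318.0 + 72.0*I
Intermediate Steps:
U(Z, Q) = -9 + √(Q + Z)
l(S) = 5 + 2*S² (l(S) = (S² + S²) + 5 = 2*S² + 5 = 5 + 2*S²)
u(-1)*(((6 + 3) - 3) - l(U(v, 3))) = 2*(((6 + 3) - 3) - (5 + 2*(-9 + √(3 - 4))²)) = 2*((9 - 3) - (5 + 2*(-9 + √(-1))²)) = 2*(6 - (5 + 2*(-9 + I)²)) = 2*(6 + (-5 - 2*(-9 + I)²)) = 2*(1 - 2*(-9 + I)²) = 2 - 4*(-9 + I)²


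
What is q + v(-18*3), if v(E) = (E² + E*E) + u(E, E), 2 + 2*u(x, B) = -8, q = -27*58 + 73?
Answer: 4334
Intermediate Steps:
q = -1493 (q = -1566 + 73 = -1493)
u(x, B) = -5 (u(x, B) = -1 + (½)*(-8) = -1 - 4 = -5)
v(E) = -5 + 2*E² (v(E) = (E² + E*E) - 5 = (E² + E²) - 5 = 2*E² - 5 = -5 + 2*E²)
q + v(-18*3) = -1493 + (-5 + 2*(-18*3)²) = -1493 + (-5 + 2*(-54)²) = -1493 + (-5 + 2*2916) = -1493 + (-5 + 5832) = -1493 + 5827 = 4334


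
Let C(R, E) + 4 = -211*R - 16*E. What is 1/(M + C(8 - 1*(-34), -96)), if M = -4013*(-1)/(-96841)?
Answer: -96841/709848543 ≈ -0.00013642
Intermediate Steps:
C(R, E) = -4 - 211*R - 16*E (C(R, E) = -4 + (-211*R - 16*E) = -4 - 211*R - 16*E)
M = -4013/96841 (M = 4013*(-1/96841) = -4013/96841 ≈ -0.041439)
1/(M + C(8 - 1*(-34), -96)) = 1/(-4013/96841 + (-4 - 211*(8 - 1*(-34)) - 16*(-96))) = 1/(-4013/96841 + (-4 - 211*(8 + 34) + 1536)) = 1/(-4013/96841 + (-4 - 211*42 + 1536)) = 1/(-4013/96841 + (-4 - 8862 + 1536)) = 1/(-4013/96841 - 7330) = 1/(-709848543/96841) = -96841/709848543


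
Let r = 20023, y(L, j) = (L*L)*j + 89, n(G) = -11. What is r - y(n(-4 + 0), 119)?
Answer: 5535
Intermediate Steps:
y(L, j) = 89 + j*L² (y(L, j) = L²*j + 89 = j*L² + 89 = 89 + j*L²)
r - y(n(-4 + 0), 119) = 20023 - (89 + 119*(-11)²) = 20023 - (89 + 119*121) = 20023 - (89 + 14399) = 20023 - 1*14488 = 20023 - 14488 = 5535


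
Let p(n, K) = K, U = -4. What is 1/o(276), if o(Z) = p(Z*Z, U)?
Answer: -¼ ≈ -0.25000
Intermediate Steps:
o(Z) = -4
1/o(276) = 1/(-4) = -¼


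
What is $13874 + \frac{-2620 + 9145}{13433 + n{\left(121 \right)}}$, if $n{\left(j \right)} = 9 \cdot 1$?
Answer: $\frac{186500833}{13442} \approx 13874.0$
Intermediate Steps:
$n{\left(j \right)} = 9$
$13874 + \frac{-2620 + 9145}{13433 + n{\left(121 \right)}} = 13874 + \frac{-2620 + 9145}{13433 + 9} = 13874 + \frac{6525}{13442} = \frac{186500833}{13442}$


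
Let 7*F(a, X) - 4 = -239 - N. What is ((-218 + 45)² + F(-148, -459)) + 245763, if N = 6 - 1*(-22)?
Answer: 1929581/7 ≈ 2.7565e+5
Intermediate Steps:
N = 28 (N = 6 + 22 = 28)
F(a, X) = -263/7 (F(a, X) = 4/7 + (-239 - 1*28)/7 = 4/7 + (-239 - 28)/7 = 4/7 + (⅐)*(-267) = 4/7 - 267/7 = -263/7)
((-218 + 45)² + F(-148, -459)) + 245763 = ((-218 + 45)² - 263/7) + 245763 = ((-173)² - 263/7) + 245763 = (29929 - 263/7) + 245763 = 209240/7 + 245763 = 1929581/7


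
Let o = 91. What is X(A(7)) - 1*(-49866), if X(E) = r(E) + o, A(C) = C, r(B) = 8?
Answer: 49965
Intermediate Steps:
X(E) = 99 (X(E) = 8 + 91 = 99)
X(A(7)) - 1*(-49866) = 99 - 1*(-49866) = 99 + 49866 = 49965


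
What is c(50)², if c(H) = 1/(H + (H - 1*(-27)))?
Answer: 1/16129 ≈ 6.2000e-5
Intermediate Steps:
c(H) = 1/(27 + 2*H) (c(H) = 1/(H + (H + 27)) = 1/(H + (27 + H)) = 1/(27 + 2*H))
c(50)² = (1/(27 + 2*50))² = (1/(27 + 100))² = (1/127)² = 1/16129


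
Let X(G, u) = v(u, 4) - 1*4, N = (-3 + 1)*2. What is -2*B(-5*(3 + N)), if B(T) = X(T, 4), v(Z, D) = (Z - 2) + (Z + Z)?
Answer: -12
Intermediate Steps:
N = -4 (N = -2*2 = -4)
v(Z, D) = -2 + 3*Z (v(Z, D) = (-2 + Z) + 2*Z = -2 + 3*Z)
X(G, u) = -6 + 3*u (X(G, u) = (-2 + 3*u) - 1*4 = (-2 + 3*u) - 4 = -6 + 3*u)
B(T) = 6 (B(T) = -6 + 3*4 = -6 + 12 = 6)
-2*B(-5*(3 + N)) = -2*6 = -12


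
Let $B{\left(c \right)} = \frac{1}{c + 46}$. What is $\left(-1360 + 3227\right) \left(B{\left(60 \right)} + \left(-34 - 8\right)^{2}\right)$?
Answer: $\frac{349100995}{106} \approx 3.2934 \cdot 10^{6}$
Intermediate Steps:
$B{\left(c \right)} = \frac{1}{46 + c}$
$\left(-1360 + 3227\right) \left(B{\left(60 \right)} + \left(-34 - 8\right)^{2}\right) = \left(-1360 + 3227\right) \left(\frac{1}{46 + 60} + \left(-34 - 8\right)^{2}\right) = 1867 \left(\frac{1}{106} + \left(-42\right)^{2}\right) = 1867 \left(\frac{1}{106} + 1764\right) = 1867 \cdot \frac{186985}{106} = \frac{349100995}{106}$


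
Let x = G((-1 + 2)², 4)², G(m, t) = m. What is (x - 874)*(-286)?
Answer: 249678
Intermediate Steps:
x = 1 (x = ((-1 + 2)²)² = (1²)² = 1² = 1)
(x - 874)*(-286) = (1 - 874)*(-286) = -873*(-286) = 249678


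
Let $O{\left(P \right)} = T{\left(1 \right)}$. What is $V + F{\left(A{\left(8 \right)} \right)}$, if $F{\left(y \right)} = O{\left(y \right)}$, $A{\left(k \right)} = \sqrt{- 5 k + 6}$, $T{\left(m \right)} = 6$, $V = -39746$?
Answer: $-39740$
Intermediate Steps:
$O{\left(P \right)} = 6$
$A{\left(k \right)} = \sqrt{6 - 5 k}$
$F{\left(y \right)} = 6$
$V + F{\left(A{\left(8 \right)} \right)} = -39746 + 6 = -39740$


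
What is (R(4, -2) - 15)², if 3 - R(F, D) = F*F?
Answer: 784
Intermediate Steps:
R(F, D) = 3 - F² (R(F, D) = 3 - F*F = 3 - F²)
(R(4, -2) - 15)² = ((3 - 1*4²) - 15)² = ((3 - 1*16) - 15)² = ((3 - 16) - 15)² = (-13 - 15)² = (-28)² = 784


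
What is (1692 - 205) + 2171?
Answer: 3658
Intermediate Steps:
(1692 - 205) + 2171 = 1487 + 2171 = 3658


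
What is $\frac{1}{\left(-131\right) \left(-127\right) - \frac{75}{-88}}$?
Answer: $\frac{88}{1464131} \approx 6.0104 \cdot 10^{-5}$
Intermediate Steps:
$\frac{1}{\left(-131\right) \left(-127\right) - \frac{75}{-88}} = \frac{1}{16637 - - \frac{75}{88}} = \frac{1}{16637 + \frac{75}{88}} = \frac{1}{\frac{1464131}{88}} = \frac{88}{1464131}$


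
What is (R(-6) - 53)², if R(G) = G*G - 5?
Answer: 484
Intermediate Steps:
R(G) = -5 + G² (R(G) = G² - 5 = -5 + G²)
(R(-6) - 53)² = ((-5 + (-6)²) - 53)² = ((-5 + 36) - 53)² = (31 - 53)² = (-22)² = 484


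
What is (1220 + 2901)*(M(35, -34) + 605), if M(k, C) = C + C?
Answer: 2212977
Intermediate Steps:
M(k, C) = 2*C
(1220 + 2901)*(M(35, -34) + 605) = (1220 + 2901)*(2*(-34) + 605) = 4121*(-68 + 605) = 4121*537 = 2212977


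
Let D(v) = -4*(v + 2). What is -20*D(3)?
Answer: 400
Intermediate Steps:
D(v) = -8 - 4*v (D(v) = -4*(2 + v) = -8 - 4*v)
-20*D(3) = -20*(-8 - 4*3) = -20*(-8 - 12) = -20*(-20) = 400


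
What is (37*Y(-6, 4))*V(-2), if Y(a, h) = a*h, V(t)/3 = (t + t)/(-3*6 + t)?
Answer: -2664/5 ≈ -532.80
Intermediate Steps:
V(t) = 6*t/(-18 + t) (V(t) = 3*((t + t)/(-3*6 + t)) = 3*((2*t)/(-18 + t)) = 3*(2*t/(-18 + t)) = 6*t/(-18 + t))
(37*Y(-6, 4))*V(-2) = (37*(-6*4))*(6*(-2)/(-18 - 2)) = (37*(-24))*(6*(-2)/(-20)) = -5328*(-2)*(-1)/20 = -888*3/5 = -2664/5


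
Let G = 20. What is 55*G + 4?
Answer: 1104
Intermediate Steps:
55*G + 4 = 55*20 + 4 = 1100 + 4 = 1104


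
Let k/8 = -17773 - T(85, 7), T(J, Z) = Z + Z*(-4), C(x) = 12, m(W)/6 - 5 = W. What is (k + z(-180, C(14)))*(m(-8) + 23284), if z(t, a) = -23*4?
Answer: -3306284728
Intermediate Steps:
m(W) = 30 + 6*W
z(t, a) = -92
T(J, Z) = -3*Z (T(J, Z) = Z - 4*Z = -3*Z)
k = -142016 (k = 8*(-17773 - (-3)*7) = 8*(-17773 - 1*(-21)) = 8*(-17773 + 21) = 8*(-17752) = -142016)
(k + z(-180, C(14)))*(m(-8) + 23284) = (-142016 - 92)*((30 + 6*(-8)) + 23284) = -142108*((30 - 48) + 23284) = -142108*(-18 + 23284) = -142108*23266 = -3306284728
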